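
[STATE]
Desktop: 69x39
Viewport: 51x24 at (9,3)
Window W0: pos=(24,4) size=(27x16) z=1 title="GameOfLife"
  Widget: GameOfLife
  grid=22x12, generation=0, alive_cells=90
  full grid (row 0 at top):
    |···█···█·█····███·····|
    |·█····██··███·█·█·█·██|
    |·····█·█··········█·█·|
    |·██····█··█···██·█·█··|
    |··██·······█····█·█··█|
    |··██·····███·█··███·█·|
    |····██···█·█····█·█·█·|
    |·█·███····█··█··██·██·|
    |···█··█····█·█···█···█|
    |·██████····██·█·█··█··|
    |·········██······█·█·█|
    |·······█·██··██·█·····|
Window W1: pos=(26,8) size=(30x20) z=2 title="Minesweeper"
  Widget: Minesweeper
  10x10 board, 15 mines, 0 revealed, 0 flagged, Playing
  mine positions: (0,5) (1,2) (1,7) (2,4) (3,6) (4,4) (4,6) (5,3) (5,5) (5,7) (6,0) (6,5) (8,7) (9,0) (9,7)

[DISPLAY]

                                                   
               ┏━━━━━━━━━━━━━━━━━━━━━━━━━┓         
               ┃ GameOfLife              ┃         
               ┠─────────────────────────┨         
               ┃Gen: 0                   ┃         
               ┃·┏━━━━━━━━━━━━━━━━━━━━━━━━━━━━┓    
               ┃·┃ Minesweeper                ┃    
               ┃·┠────────────────────────────┨    
               ┃·┃■■■■■■■■■■                  ┃    
               ┃·┃■■■■■■■■■■                  ┃    
               ┃·┃■■■■■■■■■■                  ┃    
               ┃·┃■■■■■■■■■■                  ┃    
               ┃·┃■■■■■■■■■■                  ┃    
               ┃·┃■■■■■■■■■■                  ┃    
               ┃·┃■■■■■■■■■■                  ┃    
               ┃·┃■■■■■■■■■■                  ┃    
               ┗━┃■■■■■■■■■■                  ┃    
                 ┃■■■■■■■■■■                  ┃    
                 ┃                            ┃    
                 ┃                            ┃    
                 ┃                            ┃    
                 ┃                            ┃    
                 ┃                            ┃    
                 ┃                            ┃    


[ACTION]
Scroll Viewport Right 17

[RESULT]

                                                   
      ┏━━━━━━━━━━━━━━━━━━━━━━━━━┓                  
      ┃ GameOfLife              ┃                  
      ┠─────────────────────────┨                  
      ┃Gen: 0                   ┃                  
      ┃·┏━━━━━━━━━━━━━━━━━━━━━━━━━━━━┓             
      ┃·┃ Minesweeper                ┃             
      ┃·┠────────────────────────────┨             
      ┃·┃■■■■■■■■■■                  ┃             
      ┃·┃■■■■■■■■■■                  ┃             
      ┃·┃■■■■■■■■■■                  ┃             
      ┃·┃■■■■■■■■■■                  ┃             
      ┃·┃■■■■■■■■■■                  ┃             
      ┃·┃■■■■■■■■■■                  ┃             
      ┃·┃■■■■■■■■■■                  ┃             
      ┃·┃■■■■■■■■■■                  ┃             
      ┗━┃■■■■■■■■■■                  ┃             
        ┃■■■■■■■■■■                  ┃             
        ┃                            ┃             
        ┃                            ┃             
        ┃                            ┃             
        ┃                            ┃             
        ┃                            ┃             
        ┃                            ┃             


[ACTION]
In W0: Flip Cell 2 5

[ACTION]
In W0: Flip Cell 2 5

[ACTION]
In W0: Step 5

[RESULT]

                                                   
      ┏━━━━━━━━━━━━━━━━━━━━━━━━━┓                  
      ┃ GameOfLife              ┃                  
      ┠─────────────────────────┨                  
      ┃Gen: 5                   ┃                  
      ┃·┏━━━━━━━━━━━━━━━━━━━━━━━━━━━━┓             
      ┃·┃ Minesweeper                ┃             
      ┃·┠────────────────────────────┨             
      ┃·┃■■■■■■■■■■                  ┃             
      ┃·┃■■■■■■■■■■                  ┃             
      ┃·┃■■■■■■■■■■                  ┃             
      ┃·┃■■■■■■■■■■                  ┃             
      ┃·┃■■■■■■■■■■                  ┃             
      ┃·┃■■■■■■■■■■                  ┃             
      ┃·┃■■■■■■■■■■                  ┃             
      ┃·┃■■■■■■■■■■                  ┃             
      ┗━┃■■■■■■■■■■                  ┃             
        ┃■■■■■■■■■■                  ┃             
        ┃                            ┃             
        ┃                            ┃             
        ┃                            ┃             
        ┃                            ┃             
        ┃                            ┃             
        ┃                            ┃             


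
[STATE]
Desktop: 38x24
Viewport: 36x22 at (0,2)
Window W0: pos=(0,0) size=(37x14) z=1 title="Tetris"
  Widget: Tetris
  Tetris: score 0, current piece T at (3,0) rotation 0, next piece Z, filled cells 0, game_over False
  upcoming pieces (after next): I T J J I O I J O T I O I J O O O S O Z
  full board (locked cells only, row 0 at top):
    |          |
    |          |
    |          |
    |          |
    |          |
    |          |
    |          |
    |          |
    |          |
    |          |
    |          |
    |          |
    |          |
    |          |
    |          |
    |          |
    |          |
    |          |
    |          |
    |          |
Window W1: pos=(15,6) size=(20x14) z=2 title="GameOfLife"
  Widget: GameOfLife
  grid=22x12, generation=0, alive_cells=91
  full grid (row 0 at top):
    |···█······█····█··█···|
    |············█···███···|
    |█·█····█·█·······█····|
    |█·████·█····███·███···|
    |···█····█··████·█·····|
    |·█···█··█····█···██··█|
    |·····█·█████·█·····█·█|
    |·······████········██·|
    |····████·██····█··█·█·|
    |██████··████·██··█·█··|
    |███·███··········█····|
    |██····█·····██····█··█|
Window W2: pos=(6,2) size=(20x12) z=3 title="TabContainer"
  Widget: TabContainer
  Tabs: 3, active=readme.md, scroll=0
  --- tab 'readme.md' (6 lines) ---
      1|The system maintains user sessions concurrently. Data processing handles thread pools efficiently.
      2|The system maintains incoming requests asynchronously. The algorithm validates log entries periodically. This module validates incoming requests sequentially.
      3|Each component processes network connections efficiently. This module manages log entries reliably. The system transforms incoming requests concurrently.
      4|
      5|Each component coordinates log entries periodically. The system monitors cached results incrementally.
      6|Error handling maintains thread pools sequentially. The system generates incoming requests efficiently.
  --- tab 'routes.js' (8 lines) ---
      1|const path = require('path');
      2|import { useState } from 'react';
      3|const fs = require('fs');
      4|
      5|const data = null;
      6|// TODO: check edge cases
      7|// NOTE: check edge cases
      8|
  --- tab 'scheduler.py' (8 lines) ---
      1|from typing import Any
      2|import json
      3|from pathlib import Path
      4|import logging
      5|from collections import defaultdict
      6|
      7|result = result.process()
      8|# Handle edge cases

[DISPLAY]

┠─────┏━━━━━━━━━━━━━━━━━━┓──────────
┃     ┃ TabContainer     ┃          
┃     ┠──────────────────┨          
┃     ┃[readme.md]│ route┃          
┃     ┃──────────────────┃━━━━━━━━┓ 
┃     ┃The system maintai┃e       ┃ 
┃     ┃The system maintai┃────────┨ 
┃     ┃Each component pro┃        ┃ 
┃     ┃                  ┃█···███·┃ 
┃     ┃Each component coo┃·····█··┃ 
┃     ┃Error handling mai┃███·███·┃ 
┗━━━━━┗━━━━━━━━━━━━━━━━━━┛███·█···┃━
               ┃···█··█····█···██·┃ 
               ┃···█·█████·█·····█┃ 
               ┃·····████········█┃ 
               ┃··████·██····█··█·┃ 
               ┃████··████·██··█·█┃ 
               ┗━━━━━━━━━━━━━━━━━━┛ 
                                    
                                    
                                    
                                    


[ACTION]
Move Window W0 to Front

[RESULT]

┠───────────────────────────────────
┃          │Next:                   
┃          │▓▓                      
┃          │ ▓▓                     
┃          │                        
┃          │                        
┃          │                        
┃          │Score:                  
┃          │0                       
┃          │                        
┃          │                        
┗━━━━━━━━━━━━━━━━━━━━━━━━━━━━━━━━━━━
               ┃···█··█····█···██·┃ 
               ┃···█·█████·█·····█┃ 
               ┃·····████········█┃ 
               ┃··████·██····█··█·┃ 
               ┃████··████·██··█·█┃ 
               ┗━━━━━━━━━━━━━━━━━━┛ 
                                    
                                    
                                    
                                    


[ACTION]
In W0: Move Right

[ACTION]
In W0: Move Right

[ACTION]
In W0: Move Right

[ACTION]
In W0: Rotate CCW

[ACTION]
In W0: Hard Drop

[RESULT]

┠───────────────────────────────────
┃          │Next:                   
┃          │████                    
┃          │                        
┃          │                        
┃          │                        
┃          │                        
┃          │Score:                  
┃       ▒  │0                       
┃      ▒▒  │                        
┃       ▒  │                        
┗━━━━━━━━━━━━━━━━━━━━━━━━━━━━━━━━━━━
               ┃···█··█····█···██·┃ 
               ┃···█·█████·█·····█┃ 
               ┃·····████········█┃ 
               ┃··████·██····█··█·┃ 
               ┃████··████·██··█·█┃ 
               ┗━━━━━━━━━━━━━━━━━━┛ 
                                    
                                    
                                    
                                    


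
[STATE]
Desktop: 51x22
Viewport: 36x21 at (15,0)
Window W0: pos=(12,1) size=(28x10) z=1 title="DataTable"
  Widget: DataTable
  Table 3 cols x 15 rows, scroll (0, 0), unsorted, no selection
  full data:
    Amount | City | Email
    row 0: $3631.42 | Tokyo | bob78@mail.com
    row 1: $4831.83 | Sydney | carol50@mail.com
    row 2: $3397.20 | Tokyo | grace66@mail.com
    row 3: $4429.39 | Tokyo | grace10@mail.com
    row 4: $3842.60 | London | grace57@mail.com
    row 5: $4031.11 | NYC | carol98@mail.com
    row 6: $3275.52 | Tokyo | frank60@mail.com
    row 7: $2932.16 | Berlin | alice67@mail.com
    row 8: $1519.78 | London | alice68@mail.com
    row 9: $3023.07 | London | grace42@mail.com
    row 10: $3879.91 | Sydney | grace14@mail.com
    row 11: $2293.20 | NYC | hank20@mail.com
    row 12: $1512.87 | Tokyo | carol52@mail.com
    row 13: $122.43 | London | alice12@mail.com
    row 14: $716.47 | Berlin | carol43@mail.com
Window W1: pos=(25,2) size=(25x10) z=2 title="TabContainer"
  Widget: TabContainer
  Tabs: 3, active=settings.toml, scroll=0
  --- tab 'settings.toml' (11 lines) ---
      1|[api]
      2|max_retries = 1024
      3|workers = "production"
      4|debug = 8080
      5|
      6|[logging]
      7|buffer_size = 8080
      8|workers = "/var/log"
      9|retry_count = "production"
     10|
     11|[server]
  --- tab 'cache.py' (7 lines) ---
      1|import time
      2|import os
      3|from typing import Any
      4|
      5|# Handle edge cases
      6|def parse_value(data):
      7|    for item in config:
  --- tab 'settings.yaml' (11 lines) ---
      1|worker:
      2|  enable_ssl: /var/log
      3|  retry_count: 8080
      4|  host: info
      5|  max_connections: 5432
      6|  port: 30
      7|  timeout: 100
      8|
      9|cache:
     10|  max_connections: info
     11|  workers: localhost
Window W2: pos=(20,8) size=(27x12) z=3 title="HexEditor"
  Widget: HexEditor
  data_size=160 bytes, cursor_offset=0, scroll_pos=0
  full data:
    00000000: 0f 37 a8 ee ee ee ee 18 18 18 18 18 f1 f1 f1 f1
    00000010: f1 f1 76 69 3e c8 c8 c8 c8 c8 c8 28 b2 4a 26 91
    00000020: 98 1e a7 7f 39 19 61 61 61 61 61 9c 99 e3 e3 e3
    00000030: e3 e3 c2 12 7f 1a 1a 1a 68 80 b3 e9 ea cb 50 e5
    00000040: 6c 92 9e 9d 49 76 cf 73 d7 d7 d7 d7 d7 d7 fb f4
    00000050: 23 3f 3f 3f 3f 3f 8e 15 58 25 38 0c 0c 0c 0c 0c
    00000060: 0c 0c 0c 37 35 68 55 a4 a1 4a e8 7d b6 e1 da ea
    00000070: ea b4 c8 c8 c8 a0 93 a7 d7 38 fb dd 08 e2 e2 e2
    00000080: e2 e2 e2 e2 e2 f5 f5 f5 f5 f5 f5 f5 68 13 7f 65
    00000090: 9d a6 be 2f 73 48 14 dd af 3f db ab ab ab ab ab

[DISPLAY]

                                    
━━━━━━━━━━━━━━━━━━━━━━━━┓           
ataTable  ┏━━━━━━━━━━━━━━━━━━━━━━━┓ 
──────────┃ TabContainer          ┃ 
ount  │Cit┠───────────────────────┨ 
──────┼───┃[settings.toml]│ cache.┃ 
631.42│Tok┃───────────────────────┃ 
831.83│Syd┃[api]                  ┃ 
397.2┏━━━━━━━━━━━━━━━━━━━━━━━━━┓  ┃ 
429.3┃ HexEditor               ┃" ┃ 
━━━━━┠─────────────────────────┨  ┃ 
     ┃00000000  0F 37 a8 ee ee ┃━━┛ 
     ┃00000010  f1 f1 76 69 3e ┃    
     ┃00000020  98 1e a7 7f 39 ┃    
     ┃00000030  e3 e3 c2 12 7f ┃    
     ┃00000040  6c 92 9e 9d 49 ┃    
     ┃00000050  23 3f 3f 3f 3f ┃    
     ┃00000060  0c 0c 0c 37 35 ┃    
     ┃00000070  ea b4 c8 c8 c8 ┃    
     ┗━━━━━━━━━━━━━━━━━━━━━━━━━┛    
                                    


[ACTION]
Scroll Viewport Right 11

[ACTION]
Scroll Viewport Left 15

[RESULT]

                                    
            ┏━━━━━━━━━━━━━━━━━━━━━━━
            ┃ DataTable  ┏━━━━━━━━━━
            ┠────────────┃ TabContai
            ┃Amount  │Cit┠──────────
            ┃────────┼───┃[settings.
            ┃$3631.42│Tok┃──────────
            ┃$4831.83│Syd┃[api]     
            ┃$3397.2┏━━━━━━━━━━━━━━━
            ┃$4429.3┃ HexEditor     
            ┗━━━━━━━┠───────────────
                    ┃00000000  0F 37
                    ┃00000010  f1 f1
                    ┃00000020  98 1e
                    ┃00000030  e3 e3
                    ┃00000040  6c 92
                    ┃00000050  23 3f
                    ┃00000060  0c 0c
                    ┃00000070  ea b4
                    ┗━━━━━━━━━━━━━━━
                                    


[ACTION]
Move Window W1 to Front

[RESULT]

                                    
            ┏━━━━━━━━━━━━━━━━━━━━━━━
            ┃ DataTable  ┏━━━━━━━━━━
            ┠────────────┃ TabContai
            ┃Amount  │Cit┠──────────
            ┃────────┼───┃[settings.
            ┃$3631.42│Tok┃──────────
            ┃$4831.83│Syd┃[api]     
            ┃$3397.2┏━━━━┃max_retrie
            ┃$4429.3┃ Hex┃workers = 
            ┗━━━━━━━┠────┃debug = 80
                    ┃0000┗━━━━━━━━━━
                    ┃00000010  f1 f1
                    ┃00000020  98 1e
                    ┃00000030  e3 e3
                    ┃00000040  6c 92
                    ┃00000050  23 3f
                    ┃00000060  0c 0c
                    ┃00000070  ea b4
                    ┗━━━━━━━━━━━━━━━
                                    


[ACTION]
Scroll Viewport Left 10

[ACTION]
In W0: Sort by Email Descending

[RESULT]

                                    
            ┏━━━━━━━━━━━━━━━━━━━━━━━
            ┃ DataTable  ┏━━━━━━━━━━
            ┠────────────┃ TabContai
            ┃Amount  │Cit┠──────────
            ┃────────┼───┃[settings.
            ┃$2293.20│NYC┃──────────
            ┃$3397.20│Tok┃[api]     
            ┃$3842.6┏━━━━┃max_retrie
            ┃$3023.0┃ Hex┃workers = 
            ┗━━━━━━━┠────┃debug = 80
                    ┃0000┗━━━━━━━━━━
                    ┃00000010  f1 f1
                    ┃00000020  98 1e
                    ┃00000030  e3 e3
                    ┃00000040  6c 92
                    ┃00000050  23 3f
                    ┃00000060  0c 0c
                    ┃00000070  ea b4
                    ┗━━━━━━━━━━━━━━━
                                    


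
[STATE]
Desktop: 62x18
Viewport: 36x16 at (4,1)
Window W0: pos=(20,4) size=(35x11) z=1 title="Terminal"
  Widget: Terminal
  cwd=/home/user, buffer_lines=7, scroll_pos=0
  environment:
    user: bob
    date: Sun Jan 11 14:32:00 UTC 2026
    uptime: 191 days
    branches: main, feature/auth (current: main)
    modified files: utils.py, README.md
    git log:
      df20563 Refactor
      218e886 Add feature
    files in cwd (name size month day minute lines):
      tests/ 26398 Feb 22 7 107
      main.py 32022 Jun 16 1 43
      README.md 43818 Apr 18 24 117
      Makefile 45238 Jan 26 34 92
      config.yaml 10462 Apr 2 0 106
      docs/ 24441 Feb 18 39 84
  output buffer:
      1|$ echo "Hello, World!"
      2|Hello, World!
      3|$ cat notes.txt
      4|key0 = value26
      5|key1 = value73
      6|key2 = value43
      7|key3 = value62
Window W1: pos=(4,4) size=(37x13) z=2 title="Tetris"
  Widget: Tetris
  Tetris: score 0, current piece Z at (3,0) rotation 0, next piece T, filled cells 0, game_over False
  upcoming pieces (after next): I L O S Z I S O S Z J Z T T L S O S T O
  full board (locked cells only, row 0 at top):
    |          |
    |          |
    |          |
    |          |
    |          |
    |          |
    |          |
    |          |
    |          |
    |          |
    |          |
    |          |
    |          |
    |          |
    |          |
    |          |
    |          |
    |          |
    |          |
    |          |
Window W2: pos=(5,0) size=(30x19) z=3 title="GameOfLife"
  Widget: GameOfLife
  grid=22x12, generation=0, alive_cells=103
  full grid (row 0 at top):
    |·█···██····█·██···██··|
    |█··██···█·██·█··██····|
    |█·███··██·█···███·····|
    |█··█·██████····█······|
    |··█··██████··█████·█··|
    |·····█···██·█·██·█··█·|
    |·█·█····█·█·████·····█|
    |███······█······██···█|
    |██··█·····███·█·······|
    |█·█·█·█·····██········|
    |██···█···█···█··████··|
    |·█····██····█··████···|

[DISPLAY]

 ┃ GameOfLife                 ┃     
 ┠────────────────────────────┨     
 ┃Gen: 0                      ┃     
┏┃·█···██····█·██···██··      ┃━━━━━
┃┃█··██···█·██·█··██····      ┃     
┠┃█·███··██·█···███·····      ┃─────
┃┃█··█·██████····█······      ┃     
┃┃··█··██████··█████·█··      ┃     
┃┃·····█···██·█·██·█··█·      ┃     
┃┃·█·█····█·█·████·····█      ┃     
┃┃███······█······██···█      ┃     
┃┃██··█·····███·█·······      ┃     
┃┃█·█·█·█·····██········      ┃     
┃┃██···█···█···█··████··      ┃     
┃┃·█····██····█··████···      ┃     
┗┃                            ┃━━━━━


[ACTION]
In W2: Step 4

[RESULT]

 ┃ GameOfLife                 ┃     
 ┠────────────────────────────┨     
 ┃Gen: 4                      ┃     
┏┃···············███····      ┃━━━━━
┃┃··········█····█··█···      ┃     
┠┃··················█···      ┃─────
┃┃··········█·····██····      ┃     
┃┃···········█··········      ┃     
┃┃·█·█······██··██··██·█      ┃     
┃┃██·█·····█·█·██···██·█      ┃     
┃┃█···█···████····█··██·      ┃     
┃┃·██··█·········█████··      ┃     
┃┃·█···██·████···███····      ┃     
┃┃██····██····█·········      ┃     
┃┃██············███·····      ┃     
┗┃                            ┃━━━━━


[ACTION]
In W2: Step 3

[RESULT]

 ┃ GameOfLife                 ┃     
 ┠────────────────────────────┨     
 ┃Gen: 7                      ┃     
┏┃···············███····      ┃━━━━━
┃┃···············█··█···      ┃     
┠┃···············███····      ┃─────
┃┃···············██·····      ┃     
┃┃·█············█·······      ┃     
┃┃·███·····████···██·█··      ┃     
┃┃·███···██·██████████··      ┃     
┃┃·███·██·····████·█····      ┃     
┃┃·███··███··█████······      ┃     
┃┃█··█·█·····██·█·█·····      ┃     
┃┃·█···█···█·█···█······      ┃     
┃┃·····█··███····█······      ┃     
┗┃                            ┃━━━━━


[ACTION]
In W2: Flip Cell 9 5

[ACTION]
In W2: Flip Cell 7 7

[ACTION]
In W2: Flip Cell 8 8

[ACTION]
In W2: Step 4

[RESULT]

 ┃ GameOfLife                 ┃     
 ┠────────────────────────────┨     
 ┃Gen: 11                     ┃     
┏┃················██····      ┃━━━━━
┃┃·············█···██···      ┃     
┠┃·············█··█·██··      ┃─────
┃┃·············█··█··██·      ┃     
┃┃···············██···█·      ┃     
┃┃·█···············█·█··      ┃     
┃┃··█···█·█·········█···      ┃     
┃┃··█···██··············      ┃     
┃┃····███·█·············      ┃     
┃┃·····█·········██·····      ┃     
┃┃··██···█···█··█··█····      ┃     
┃┃····█···██·█···██·····      ┃     
┗┃                            ┃━━━━━


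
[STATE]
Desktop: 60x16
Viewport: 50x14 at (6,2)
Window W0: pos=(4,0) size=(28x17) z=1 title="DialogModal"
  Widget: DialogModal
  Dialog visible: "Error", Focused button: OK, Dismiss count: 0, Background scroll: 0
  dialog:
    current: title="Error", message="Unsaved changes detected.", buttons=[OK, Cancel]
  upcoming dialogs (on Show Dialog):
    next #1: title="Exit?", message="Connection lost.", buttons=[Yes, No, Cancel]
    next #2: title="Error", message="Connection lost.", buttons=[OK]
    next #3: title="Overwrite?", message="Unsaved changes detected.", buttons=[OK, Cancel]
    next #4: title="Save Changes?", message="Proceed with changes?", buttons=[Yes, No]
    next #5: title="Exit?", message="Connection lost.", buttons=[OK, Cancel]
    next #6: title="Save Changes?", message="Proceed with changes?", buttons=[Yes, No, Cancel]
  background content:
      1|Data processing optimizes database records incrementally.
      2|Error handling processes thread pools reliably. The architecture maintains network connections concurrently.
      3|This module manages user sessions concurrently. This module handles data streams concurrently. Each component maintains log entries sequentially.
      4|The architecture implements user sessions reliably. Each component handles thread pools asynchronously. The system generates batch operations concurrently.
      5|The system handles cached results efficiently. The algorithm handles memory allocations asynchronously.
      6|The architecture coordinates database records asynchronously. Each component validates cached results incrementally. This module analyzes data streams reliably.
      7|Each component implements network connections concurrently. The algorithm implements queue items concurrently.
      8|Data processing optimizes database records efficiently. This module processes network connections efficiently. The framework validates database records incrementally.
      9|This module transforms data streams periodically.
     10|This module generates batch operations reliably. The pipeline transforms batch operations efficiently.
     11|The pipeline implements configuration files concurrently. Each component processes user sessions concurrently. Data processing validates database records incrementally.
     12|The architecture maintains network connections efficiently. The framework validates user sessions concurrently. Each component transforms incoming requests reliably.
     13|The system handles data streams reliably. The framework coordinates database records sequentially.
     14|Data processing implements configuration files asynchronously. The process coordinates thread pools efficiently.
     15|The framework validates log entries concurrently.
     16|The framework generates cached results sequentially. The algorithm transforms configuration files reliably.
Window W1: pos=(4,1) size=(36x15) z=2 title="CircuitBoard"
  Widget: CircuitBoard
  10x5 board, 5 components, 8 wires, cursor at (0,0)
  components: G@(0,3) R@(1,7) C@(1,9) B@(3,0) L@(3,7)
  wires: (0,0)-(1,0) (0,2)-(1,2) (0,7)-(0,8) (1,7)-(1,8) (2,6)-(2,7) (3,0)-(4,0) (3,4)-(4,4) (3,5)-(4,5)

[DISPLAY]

CircuitBoard                     ┃                
─────────────────────────────────┨                
  0 1 2 3 4 5 6 7 8 9            ┃                
  [.]      ·   G               · ┃                
   │       │                     ┃                
   ·       ·                   R ┃                
                                 ┃                
                           · ─ · ┃                
                                 ┃                
   B               ·   ·       L ┃                
   │               │   │         ┃                
   ·               ·   ·         ┃                
ursor: (0,0)                     ┃                
━━━━━━━━━━━━━━━━━━━━━━━━━━━━━━━━━┛                


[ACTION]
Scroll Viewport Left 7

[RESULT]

    ┃ CircuitBoard                     ┃          
    ┠──────────────────────────────────┨          
    ┃   0 1 2 3 4 5 6 7 8 9            ┃          
    ┃0  [.]      ·   G               · ┃          
    ┃    │       │                     ┃          
    ┃1   ·       ·                   R ┃          
    ┃                                  ┃          
    ┃2                           · ─ · ┃          
    ┃                                  ┃          
    ┃3   B               ·   ·       L ┃          
    ┃    │               │   │         ┃          
    ┃4   ·               ·   ·         ┃          
    ┃Cursor: (0,0)                     ┃          
    ┗━━━━━━━━━━━━━━━━━━━━━━━━━━━━━━━━━━┛          


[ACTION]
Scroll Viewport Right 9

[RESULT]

cuitBoard                     ┃                   
──────────────────────────────┨                   
 1 2 3 4 5 6 7 8 9            ┃                   
.]      ·   G               · ┃                   
│       │                     ┃                   
·       ·                   R ┃                   
                              ┃                   
                        · ─ · ┃                   
                              ┃                   
B               ·   ·       L ┃                   
│               │   │         ┃                   
·               ·   ·         ┃                   
or: (0,0)                     ┃                   
━━━━━━━━━━━━━━━━━━━━━━━━━━━━━━┛                   


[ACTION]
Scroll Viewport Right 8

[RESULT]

uitBoard                     ┃                    
─────────────────────────────┨                    
1 2 3 4 5 6 7 8 9            ┃                    
]      ·   G               · ┃                    
       │                     ┃                    
       ·                   R ┃                    
                             ┃                    
                       · ─ · ┃                    
                             ┃                    
               ·   ·       L ┃                    
               │   │         ┃                    
               ·   ·         ┃                    
r: (0,0)                     ┃                    
━━━━━━━━━━━━━━━━━━━━━━━━━━━━━┛                    


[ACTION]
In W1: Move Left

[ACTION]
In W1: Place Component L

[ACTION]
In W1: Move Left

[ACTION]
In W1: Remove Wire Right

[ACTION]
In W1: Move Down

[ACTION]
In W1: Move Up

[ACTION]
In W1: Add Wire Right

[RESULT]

uitBoard                     ┃                    
─────────────────────────────┨                    
1 2 3 4 5 6 7 8 9            ┃                    
]─ ·   ·   G               · ┃                    
       │                     ┃                    
       ·                   R ┃                    
                             ┃                    
                       · ─ · ┃                    
                             ┃                    
               ·   ·       L ┃                    
               │   │         ┃                    
               ·   ·         ┃                    
r: (0,0)                     ┃                    
━━━━━━━━━━━━━━━━━━━━━━━━━━━━━┛                    


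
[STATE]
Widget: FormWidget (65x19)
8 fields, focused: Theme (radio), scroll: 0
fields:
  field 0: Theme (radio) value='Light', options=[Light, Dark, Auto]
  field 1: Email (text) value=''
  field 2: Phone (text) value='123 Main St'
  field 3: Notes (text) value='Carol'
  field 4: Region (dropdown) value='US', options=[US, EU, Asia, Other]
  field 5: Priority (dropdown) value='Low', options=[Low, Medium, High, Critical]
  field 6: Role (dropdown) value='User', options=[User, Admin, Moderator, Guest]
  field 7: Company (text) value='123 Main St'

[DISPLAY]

> Theme:      (●) Light  ( ) Dark  ( ) Auto                      
  Email:      [                                                 ]
  Phone:      [123 Main St                                      ]
  Notes:      [Carol                                            ]
  Region:     [US                                              ▼]
  Priority:   [Low                                             ▼]
  Role:       [User                                            ▼]
  Company:    [123 Main St                                      ]
                                                                 
                                                                 
                                                                 
                                                                 
                                                                 
                                                                 
                                                                 
                                                                 
                                                                 
                                                                 
                                                                 


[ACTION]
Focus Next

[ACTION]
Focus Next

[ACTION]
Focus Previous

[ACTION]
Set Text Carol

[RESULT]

  Theme:      (●) Light  ( ) Dark  ( ) Auto                      
> Email:      [Carol                                            ]
  Phone:      [123 Main St                                      ]
  Notes:      [Carol                                            ]
  Region:     [US                                              ▼]
  Priority:   [Low                                             ▼]
  Role:       [User                                            ▼]
  Company:    [123 Main St                                      ]
                                                                 
                                                                 
                                                                 
                                                                 
                                                                 
                                                                 
                                                                 
                                                                 
                                                                 
                                                                 
                                                                 


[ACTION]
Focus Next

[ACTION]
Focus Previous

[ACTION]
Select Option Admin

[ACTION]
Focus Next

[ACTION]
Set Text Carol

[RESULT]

  Theme:      (●) Light  ( ) Dark  ( ) Auto                      
  Email:      [Carol                                            ]
> Phone:      [Carol                                            ]
  Notes:      [Carol                                            ]
  Region:     [US                                              ▼]
  Priority:   [Low                                             ▼]
  Role:       [User                                            ▼]
  Company:    [123 Main St                                      ]
                                                                 
                                                                 
                                                                 
                                                                 
                                                                 
                                                                 
                                                                 
                                                                 
                                                                 
                                                                 
                                                                 


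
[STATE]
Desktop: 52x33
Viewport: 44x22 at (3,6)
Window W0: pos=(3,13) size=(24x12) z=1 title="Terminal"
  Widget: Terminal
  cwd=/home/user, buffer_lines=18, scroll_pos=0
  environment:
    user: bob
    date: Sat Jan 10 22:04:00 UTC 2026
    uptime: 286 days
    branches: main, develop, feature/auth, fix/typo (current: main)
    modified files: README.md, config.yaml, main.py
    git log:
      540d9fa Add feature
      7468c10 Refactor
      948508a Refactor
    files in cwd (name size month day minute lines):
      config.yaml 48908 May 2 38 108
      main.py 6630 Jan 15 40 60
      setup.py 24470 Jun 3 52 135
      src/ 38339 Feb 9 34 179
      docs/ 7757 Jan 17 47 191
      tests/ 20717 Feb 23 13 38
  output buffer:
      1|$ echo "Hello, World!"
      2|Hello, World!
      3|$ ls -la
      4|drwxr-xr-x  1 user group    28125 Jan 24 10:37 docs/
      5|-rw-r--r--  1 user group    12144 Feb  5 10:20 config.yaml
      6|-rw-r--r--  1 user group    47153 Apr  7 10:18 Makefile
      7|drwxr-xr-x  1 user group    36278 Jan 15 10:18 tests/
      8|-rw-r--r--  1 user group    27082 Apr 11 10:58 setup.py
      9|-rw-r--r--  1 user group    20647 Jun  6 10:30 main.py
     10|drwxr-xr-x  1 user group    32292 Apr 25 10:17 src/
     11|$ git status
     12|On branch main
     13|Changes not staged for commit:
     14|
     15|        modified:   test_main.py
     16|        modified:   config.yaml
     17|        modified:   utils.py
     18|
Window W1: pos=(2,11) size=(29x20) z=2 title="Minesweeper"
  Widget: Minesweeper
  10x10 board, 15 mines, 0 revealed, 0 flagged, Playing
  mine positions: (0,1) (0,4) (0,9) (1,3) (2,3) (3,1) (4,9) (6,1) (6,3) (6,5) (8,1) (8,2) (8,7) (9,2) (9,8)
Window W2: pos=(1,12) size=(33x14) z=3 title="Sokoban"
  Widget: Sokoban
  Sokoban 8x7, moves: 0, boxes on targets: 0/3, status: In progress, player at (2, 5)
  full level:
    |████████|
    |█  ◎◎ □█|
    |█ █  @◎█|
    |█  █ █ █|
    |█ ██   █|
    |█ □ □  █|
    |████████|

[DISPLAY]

                                            
                                            
                                            
                                            
                                            
━━━━━━━━━━━━━━━━━━━━━━━━━━━┓                
━━━━━━━━━━━━━━━━━━━━━━━━━━━━━━┓             
Sokoban                       ┃             
──────────────────────────────┨             
███████                       ┃             
  ◎◎ □█                       ┃             
 █  @◎█                       ┃             
  █ █ █                       ┃             
 ██   █                       ┃             
 □ □  █                       ┃             
███████                       ┃             
oves: 0  0/3                  ┃             
                              ┃             
                              ┃             
━━━━━━━━━━━━━━━━━━━━━━━━━━━━━━┛             
                           ┃                
                           ┃                


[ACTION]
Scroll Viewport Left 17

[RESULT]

                                            
                                            
                                            
                                            
                                            
  ┏━━━━━━━━━━━━━━━━━━━━━━━━━━━┓             
 ┏━━━━━━━━━━━━━━━━━━━━━━━━━━━━━━━┓          
 ┃ Sokoban                       ┃          
 ┠───────────────────────────────┨          
 ┃████████                       ┃          
 ┃█  ◎◎ □█                       ┃          
 ┃█ █  @◎█                       ┃          
 ┃█  █ █ █                       ┃          
 ┃█ ██   █                       ┃          
 ┃█ □ □  █                       ┃          
 ┃████████                       ┃          
 ┃Moves: 0  0/3                  ┃          
 ┃                               ┃          
 ┃                               ┃          
 ┗━━━━━━━━━━━━━━━━━━━━━━━━━━━━━━━┛          
  ┃                           ┃             
  ┃                           ┃             


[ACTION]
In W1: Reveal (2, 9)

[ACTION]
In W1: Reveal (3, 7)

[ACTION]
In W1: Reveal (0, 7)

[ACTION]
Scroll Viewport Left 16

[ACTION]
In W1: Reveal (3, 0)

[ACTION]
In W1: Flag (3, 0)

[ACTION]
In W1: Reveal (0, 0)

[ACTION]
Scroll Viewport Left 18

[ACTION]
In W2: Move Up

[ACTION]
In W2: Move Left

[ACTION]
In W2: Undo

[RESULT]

                                            
                                            
                                            
                                            
                                            
  ┏━━━━━━━━━━━━━━━━━━━━━━━━━━━┓             
 ┏━━━━━━━━━━━━━━━━━━━━━━━━━━━━━━━┓          
 ┃ Sokoban                       ┃          
 ┠───────────────────────────────┨          
 ┃████████                       ┃          
 ┃█  ◎◎@□█                       ┃          
 ┃█ █   ◎█                       ┃          
 ┃█  █ █ █                       ┃          
 ┃█ ██   █                       ┃          
 ┃█ □ □  █                       ┃          
 ┃████████                       ┃          
 ┃Moves: 1  0/3                  ┃          
 ┃                               ┃          
 ┃                               ┃          
 ┗━━━━━━━━━━━━━━━━━━━━━━━━━━━━━━━┛          
  ┃                           ┃             
  ┃                           ┃             
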